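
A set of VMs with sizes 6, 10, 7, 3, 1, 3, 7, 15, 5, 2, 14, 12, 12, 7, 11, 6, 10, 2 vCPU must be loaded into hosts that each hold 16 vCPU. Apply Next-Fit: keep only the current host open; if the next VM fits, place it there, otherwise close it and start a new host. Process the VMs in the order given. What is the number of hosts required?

12 hosts

Put 6 vCPU in host 1; 10 vCPU remain.
Put 10 vCPU in host 1; 0 vCPU remain.
Put 7 vCPU in host 2; 9 vCPU remain.
Put 3 vCPU in host 2; 6 vCPU remain.
Put 1 vCPU in host 2; 5 vCPU remain.
Put 3 vCPU in host 2; 2 vCPU remain.
Put 7 vCPU in host 3; 9 vCPU remain.
Put 15 vCPU in host 4; 1 vCPU remain.
Put 5 vCPU in host 5; 11 vCPU remain.
Put 2 vCPU in host 5; 9 vCPU remain.
Put 14 vCPU in host 6; 2 vCPU remain.
Put 12 vCPU in host 7; 4 vCPU remain.
Put 12 vCPU in host 8; 4 vCPU remain.
Put 7 vCPU in host 9; 9 vCPU remain.
Put 11 vCPU in host 10; 5 vCPU remain.
Put 6 vCPU in host 11; 10 vCPU remain.
Put 10 vCPU in host 11; 0 vCPU remain.
Put 2 vCPU in host 12; 14 vCPU remain.
Final hosts: [6,10] [7,3,1,3] [7] [15] [5,2] [14] [12] [12] [7] [11] [6,10] [2].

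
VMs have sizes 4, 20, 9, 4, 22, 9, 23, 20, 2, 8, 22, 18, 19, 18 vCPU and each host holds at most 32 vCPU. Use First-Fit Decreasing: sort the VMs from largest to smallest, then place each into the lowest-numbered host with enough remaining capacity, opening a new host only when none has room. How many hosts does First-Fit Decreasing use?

8

Sorted descending: 23, 22, 22, 20, 20, 19, 18, 18, 9, 9, 8, 4, 4, 2.
23 vCPU → host 1 (remaining 9 vCPU)
22 vCPU → host 2 (remaining 10 vCPU)
22 vCPU → host 3 (remaining 10 vCPU)
20 vCPU → host 4 (remaining 12 vCPU)
20 vCPU → host 5 (remaining 12 vCPU)
19 vCPU → host 6 (remaining 13 vCPU)
18 vCPU → host 7 (remaining 14 vCPU)
18 vCPU → host 8 (remaining 14 vCPU)
9 vCPU → host 1 (remaining 0 vCPU)
9 vCPU → host 2 (remaining 1 vCPU)
8 vCPU → host 3 (remaining 2 vCPU)
4 vCPU → host 4 (remaining 8 vCPU)
4 vCPU → host 4 (remaining 4 vCPU)
2 vCPU → host 3 (remaining 0 vCPU)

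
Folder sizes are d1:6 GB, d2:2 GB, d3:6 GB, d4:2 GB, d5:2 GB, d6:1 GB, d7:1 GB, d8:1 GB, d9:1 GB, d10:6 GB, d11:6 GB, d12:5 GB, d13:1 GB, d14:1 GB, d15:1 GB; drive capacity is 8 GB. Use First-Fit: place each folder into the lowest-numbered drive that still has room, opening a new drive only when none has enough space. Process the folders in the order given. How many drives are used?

6

d1 (6 GB) → drive 1 (remaining 2 GB)
d2 (2 GB) → drive 1 (remaining 0 GB)
d3 (6 GB) → drive 2 (remaining 2 GB)
d4 (2 GB) → drive 2 (remaining 0 GB)
d5 (2 GB) → drive 3 (remaining 6 GB)
d6 (1 GB) → drive 3 (remaining 5 GB)
d7 (1 GB) → drive 3 (remaining 4 GB)
d8 (1 GB) → drive 3 (remaining 3 GB)
d9 (1 GB) → drive 3 (remaining 2 GB)
d10 (6 GB) → drive 4 (remaining 2 GB)
d11 (6 GB) → drive 5 (remaining 2 GB)
d12 (5 GB) → drive 6 (remaining 3 GB)
d13 (1 GB) → drive 3 (remaining 1 GB)
d14 (1 GB) → drive 3 (remaining 0 GB)
d15 (1 GB) → drive 4 (remaining 1 GB)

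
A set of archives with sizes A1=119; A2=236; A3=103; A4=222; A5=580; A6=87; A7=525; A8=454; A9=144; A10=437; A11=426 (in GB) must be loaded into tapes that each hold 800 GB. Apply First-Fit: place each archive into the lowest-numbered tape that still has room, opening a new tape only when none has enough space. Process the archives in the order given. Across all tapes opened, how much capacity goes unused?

Put A1 (119 GB) in tape 1; 681 GB remain.
Put A2 (236 GB) in tape 1; 445 GB remain.
Put A3 (103 GB) in tape 1; 342 GB remain.
Put A4 (222 GB) in tape 1; 120 GB remain.
Put A5 (580 GB) in tape 2; 220 GB remain.
Put A6 (87 GB) in tape 1; 33 GB remain.
Put A7 (525 GB) in tape 3; 275 GB remain.
Put A8 (454 GB) in tape 4; 346 GB remain.
Put A9 (144 GB) in tape 2; 76 GB remain.
Put A10 (437 GB) in tape 5; 363 GB remain.
Put A11 (426 GB) in tape 6; 374 GB remain.
6 tapes × 800 GB = 4800 GB; used 3333 GB; unused 1467 GB.

1467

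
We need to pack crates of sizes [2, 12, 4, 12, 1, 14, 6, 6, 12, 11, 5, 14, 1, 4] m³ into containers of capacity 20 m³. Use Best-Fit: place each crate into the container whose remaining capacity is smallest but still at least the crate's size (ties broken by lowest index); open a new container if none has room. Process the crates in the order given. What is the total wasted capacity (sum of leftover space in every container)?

container 1: place 2 m³, 18 m³ left
container 1: place 12 m³, 6 m³ left
container 1: place 4 m³, 2 m³ left
container 2: place 12 m³, 8 m³ left
container 1: place 1 m³, 1 m³ left
container 3: place 14 m³, 6 m³ left
container 3: place 6 m³, 0 m³ left
container 2: place 6 m³, 2 m³ left
container 4: place 12 m³, 8 m³ left
container 5: place 11 m³, 9 m³ left
container 4: place 5 m³, 3 m³ left
container 6: place 14 m³, 6 m³ left
container 1: place 1 m³, 0 m³ left
container 6: place 4 m³, 2 m³ left
6 containers × 20 m³ = 120 m³; used 104 m³; unused 16 m³.

16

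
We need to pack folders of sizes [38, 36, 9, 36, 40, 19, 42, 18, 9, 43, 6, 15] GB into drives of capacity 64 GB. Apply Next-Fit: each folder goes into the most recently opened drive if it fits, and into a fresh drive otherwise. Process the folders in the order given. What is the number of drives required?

38 GB → drive 1 (remaining 26 GB)
36 GB → drive 2 (remaining 28 GB)
9 GB → drive 2 (remaining 19 GB)
36 GB → drive 3 (remaining 28 GB)
40 GB → drive 4 (remaining 24 GB)
19 GB → drive 4 (remaining 5 GB)
42 GB → drive 5 (remaining 22 GB)
18 GB → drive 5 (remaining 4 GB)
9 GB → drive 6 (remaining 55 GB)
43 GB → drive 6 (remaining 12 GB)
6 GB → drive 6 (remaining 6 GB)
15 GB → drive 7 (remaining 49 GB)
Final drives: [38] [36,9] [36] [40,19] [42,18] [9,43,6] [15].

7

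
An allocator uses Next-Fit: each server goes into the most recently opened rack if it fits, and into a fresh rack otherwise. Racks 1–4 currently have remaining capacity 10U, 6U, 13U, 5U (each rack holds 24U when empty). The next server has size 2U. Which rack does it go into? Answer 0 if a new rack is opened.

4

Next-Fit only looks at rack 4, which has 5U free.
2U fits there.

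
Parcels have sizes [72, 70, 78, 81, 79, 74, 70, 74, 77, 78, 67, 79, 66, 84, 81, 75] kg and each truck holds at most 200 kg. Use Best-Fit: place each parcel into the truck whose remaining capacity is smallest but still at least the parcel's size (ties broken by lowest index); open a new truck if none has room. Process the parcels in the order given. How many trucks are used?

72 kg → truck 1 (remaining 128 kg)
70 kg → truck 1 (remaining 58 kg)
78 kg → truck 2 (remaining 122 kg)
81 kg → truck 2 (remaining 41 kg)
79 kg → truck 3 (remaining 121 kg)
74 kg → truck 3 (remaining 47 kg)
70 kg → truck 4 (remaining 130 kg)
74 kg → truck 4 (remaining 56 kg)
77 kg → truck 5 (remaining 123 kg)
78 kg → truck 5 (remaining 45 kg)
67 kg → truck 6 (remaining 133 kg)
79 kg → truck 6 (remaining 54 kg)
66 kg → truck 7 (remaining 134 kg)
84 kg → truck 7 (remaining 50 kg)
81 kg → truck 8 (remaining 119 kg)
75 kg → truck 8 (remaining 44 kg)
Final trucks: [72,70] [78,81] [79,74] [70,74] [77,78] [67,79] [66,84] [81,75].

8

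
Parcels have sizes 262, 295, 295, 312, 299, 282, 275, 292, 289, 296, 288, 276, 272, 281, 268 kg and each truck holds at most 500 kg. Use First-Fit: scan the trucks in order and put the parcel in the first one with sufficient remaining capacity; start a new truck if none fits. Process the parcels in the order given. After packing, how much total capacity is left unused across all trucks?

3218

262 kg → truck 1 (remaining 238 kg)
295 kg → truck 2 (remaining 205 kg)
295 kg → truck 3 (remaining 205 kg)
312 kg → truck 4 (remaining 188 kg)
299 kg → truck 5 (remaining 201 kg)
282 kg → truck 6 (remaining 218 kg)
275 kg → truck 7 (remaining 225 kg)
292 kg → truck 8 (remaining 208 kg)
289 kg → truck 9 (remaining 211 kg)
296 kg → truck 10 (remaining 204 kg)
288 kg → truck 11 (remaining 212 kg)
276 kg → truck 12 (remaining 224 kg)
272 kg → truck 13 (remaining 228 kg)
281 kg → truck 14 (remaining 219 kg)
268 kg → truck 15 (remaining 232 kg)
15 trucks × 500 kg = 7500 kg; used 4282 kg; unused 3218 kg.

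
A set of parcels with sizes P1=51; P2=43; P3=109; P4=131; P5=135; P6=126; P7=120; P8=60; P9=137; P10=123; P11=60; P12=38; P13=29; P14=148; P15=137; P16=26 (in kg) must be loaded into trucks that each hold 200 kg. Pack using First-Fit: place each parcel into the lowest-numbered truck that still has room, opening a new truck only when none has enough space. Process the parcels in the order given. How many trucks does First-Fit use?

truck 1: place P1 (51 kg), 149 kg left
truck 1: place P2 (43 kg), 106 kg left
truck 2: place P3 (109 kg), 91 kg left
truck 3: place P4 (131 kg), 69 kg left
truck 4: place P5 (135 kg), 65 kg left
truck 5: place P6 (126 kg), 74 kg left
truck 6: place P7 (120 kg), 80 kg left
truck 1: place P8 (60 kg), 46 kg left
truck 7: place P9 (137 kg), 63 kg left
truck 8: place P10 (123 kg), 77 kg left
truck 2: place P11 (60 kg), 31 kg left
truck 1: place P12 (38 kg), 8 kg left
truck 2: place P13 (29 kg), 2 kg left
truck 9: place P14 (148 kg), 52 kg left
truck 10: place P15 (137 kg), 63 kg left
truck 3: place P16 (26 kg), 43 kg left
Final trucks: [51,43,60,38] [109,60,29] [131,26] [135] [126] [120] [137] [123] [148] [137].

10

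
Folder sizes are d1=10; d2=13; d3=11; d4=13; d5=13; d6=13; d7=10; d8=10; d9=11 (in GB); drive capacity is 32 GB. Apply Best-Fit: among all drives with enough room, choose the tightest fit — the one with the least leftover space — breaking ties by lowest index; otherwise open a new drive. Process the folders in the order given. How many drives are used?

Put d1 (10 GB) in drive 1; 22 GB remain.
Put d2 (13 GB) in drive 1; 9 GB remain.
Put d3 (11 GB) in drive 2; 21 GB remain.
Put d4 (13 GB) in drive 2; 8 GB remain.
Put d5 (13 GB) in drive 3; 19 GB remain.
Put d6 (13 GB) in drive 3; 6 GB remain.
Put d7 (10 GB) in drive 4; 22 GB remain.
Put d8 (10 GB) in drive 4; 12 GB remain.
Put d9 (11 GB) in drive 4; 1 GB remain.
Final drives: [10,13] [11,13] [13,13] [10,10,11].

4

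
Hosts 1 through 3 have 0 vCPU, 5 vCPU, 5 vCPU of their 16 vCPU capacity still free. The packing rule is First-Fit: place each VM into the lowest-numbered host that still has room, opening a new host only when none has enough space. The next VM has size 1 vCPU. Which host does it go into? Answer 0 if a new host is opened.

2

Hosts with room: host 2 (5 vCPU), host 3 (5 vCPU).
The first with room is host 2.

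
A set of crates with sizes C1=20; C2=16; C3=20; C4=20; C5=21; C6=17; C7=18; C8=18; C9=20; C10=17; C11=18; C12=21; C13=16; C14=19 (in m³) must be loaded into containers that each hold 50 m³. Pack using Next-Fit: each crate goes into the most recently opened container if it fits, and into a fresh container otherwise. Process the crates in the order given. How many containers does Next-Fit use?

7 containers

container 1: place C1 (20 m³), 30 m³ left
container 1: place C2 (16 m³), 14 m³ left
container 2: place C3 (20 m³), 30 m³ left
container 2: place C4 (20 m³), 10 m³ left
container 3: place C5 (21 m³), 29 m³ left
container 3: place C6 (17 m³), 12 m³ left
container 4: place C7 (18 m³), 32 m³ left
container 4: place C8 (18 m³), 14 m³ left
container 5: place C9 (20 m³), 30 m³ left
container 5: place C10 (17 m³), 13 m³ left
container 6: place C11 (18 m³), 32 m³ left
container 6: place C12 (21 m³), 11 m³ left
container 7: place C13 (16 m³), 34 m³ left
container 7: place C14 (19 m³), 15 m³ left
Final containers: [20,16] [20,20] [21,17] [18,18] [20,17] [18,21] [16,19].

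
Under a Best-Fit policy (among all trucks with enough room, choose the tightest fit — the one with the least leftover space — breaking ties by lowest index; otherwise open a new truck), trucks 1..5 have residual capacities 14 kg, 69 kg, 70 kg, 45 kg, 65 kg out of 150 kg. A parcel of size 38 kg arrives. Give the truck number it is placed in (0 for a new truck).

Trucks with room: truck 2 (69 kg), truck 3 (70 kg), truck 4 (45 kg), truck 5 (65 kg).
Tightest fit is truck 4 with 45 kg free.

4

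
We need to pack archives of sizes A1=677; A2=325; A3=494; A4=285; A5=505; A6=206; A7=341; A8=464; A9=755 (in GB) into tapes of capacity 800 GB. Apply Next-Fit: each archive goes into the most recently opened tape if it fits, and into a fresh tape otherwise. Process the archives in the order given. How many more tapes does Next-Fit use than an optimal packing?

Next-Fit: [677] [325] [494,285] [505,206] [341] [464] [755] → 7 tapes.
Total size 4052 GB; any packing needs at least ⌈4052/800⌉ = 6 tapes.
An optimal packing achieves that bound: [755] [677] [505,285] [494,206] [464,325] [341] → 6 tapes.
Excess: 7 − 6 = 1.

1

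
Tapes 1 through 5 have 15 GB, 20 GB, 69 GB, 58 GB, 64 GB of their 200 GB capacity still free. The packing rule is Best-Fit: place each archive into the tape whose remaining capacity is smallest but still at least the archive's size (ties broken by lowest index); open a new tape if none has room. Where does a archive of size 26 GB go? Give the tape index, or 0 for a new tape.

Tapes with room: tape 3 (69 GB), tape 4 (58 GB), tape 5 (64 GB).
Tightest fit is tape 4 with 58 GB free.

4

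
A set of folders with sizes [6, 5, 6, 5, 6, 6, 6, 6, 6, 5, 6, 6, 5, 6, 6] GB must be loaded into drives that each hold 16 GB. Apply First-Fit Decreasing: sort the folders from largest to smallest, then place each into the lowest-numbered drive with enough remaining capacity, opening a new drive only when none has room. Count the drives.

Sorted descending: 6, 6, 6, 6, 6, 6, 6, 6, 6, 6, 6, 5, 5, 5, 5.
drive 1: place 6 GB, 10 GB left
drive 1: place 6 GB, 4 GB left
drive 2: place 6 GB, 10 GB left
drive 2: place 6 GB, 4 GB left
drive 3: place 6 GB, 10 GB left
drive 3: place 6 GB, 4 GB left
drive 4: place 6 GB, 10 GB left
drive 4: place 6 GB, 4 GB left
drive 5: place 6 GB, 10 GB left
drive 5: place 6 GB, 4 GB left
drive 6: place 6 GB, 10 GB left
drive 6: place 5 GB, 5 GB left
drive 6: place 5 GB, 0 GB left
drive 7: place 5 GB, 11 GB left
drive 7: place 5 GB, 6 GB left

7 drives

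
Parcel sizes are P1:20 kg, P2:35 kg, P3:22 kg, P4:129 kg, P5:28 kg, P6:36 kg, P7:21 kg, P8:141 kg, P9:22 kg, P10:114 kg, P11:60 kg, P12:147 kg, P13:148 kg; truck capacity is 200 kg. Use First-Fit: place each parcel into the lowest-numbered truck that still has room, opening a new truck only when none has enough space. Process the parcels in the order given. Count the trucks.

P1 (20 kg) → truck 1 (remaining 180 kg)
P2 (35 kg) → truck 1 (remaining 145 kg)
P3 (22 kg) → truck 1 (remaining 123 kg)
P4 (129 kg) → truck 2 (remaining 71 kg)
P5 (28 kg) → truck 1 (remaining 95 kg)
P6 (36 kg) → truck 1 (remaining 59 kg)
P7 (21 kg) → truck 1 (remaining 38 kg)
P8 (141 kg) → truck 3 (remaining 59 kg)
P9 (22 kg) → truck 1 (remaining 16 kg)
P10 (114 kg) → truck 4 (remaining 86 kg)
P11 (60 kg) → truck 2 (remaining 11 kg)
P12 (147 kg) → truck 5 (remaining 53 kg)
P13 (148 kg) → truck 6 (remaining 52 kg)
Final trucks: [20,35,22,28,36,21,22] [129,60] [141] [114] [147] [148].

6 trucks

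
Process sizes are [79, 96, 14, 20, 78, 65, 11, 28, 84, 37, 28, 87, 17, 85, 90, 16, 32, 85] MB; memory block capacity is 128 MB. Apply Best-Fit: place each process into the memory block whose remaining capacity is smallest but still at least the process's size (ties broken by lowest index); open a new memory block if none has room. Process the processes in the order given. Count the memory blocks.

9

79 MB → memory block 1 (remaining 49 MB)
96 MB → memory block 2 (remaining 32 MB)
14 MB → memory block 2 (remaining 18 MB)
20 MB → memory block 1 (remaining 29 MB)
78 MB → memory block 3 (remaining 50 MB)
65 MB → memory block 4 (remaining 63 MB)
11 MB → memory block 2 (remaining 7 MB)
28 MB → memory block 1 (remaining 1 MB)
84 MB → memory block 5 (remaining 44 MB)
37 MB → memory block 5 (remaining 7 MB)
28 MB → memory block 3 (remaining 22 MB)
87 MB → memory block 6 (remaining 41 MB)
17 MB → memory block 3 (remaining 5 MB)
85 MB → memory block 7 (remaining 43 MB)
90 MB → memory block 8 (remaining 38 MB)
16 MB → memory block 8 (remaining 22 MB)
32 MB → memory block 6 (remaining 9 MB)
85 MB → memory block 9 (remaining 43 MB)
Final memory blocks: [79,20,28] [96,14,11] [78,28,17] [65] [84,37] [87,32] [85] [90,16] [85].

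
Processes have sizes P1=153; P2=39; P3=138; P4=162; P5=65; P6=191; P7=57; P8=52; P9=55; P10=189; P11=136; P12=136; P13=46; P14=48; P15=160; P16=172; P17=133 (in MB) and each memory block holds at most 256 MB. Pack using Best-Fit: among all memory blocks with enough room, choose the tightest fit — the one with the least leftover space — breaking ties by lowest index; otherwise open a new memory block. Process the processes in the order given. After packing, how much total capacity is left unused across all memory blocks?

Put P1 (153 MB) in memory block 1; 103 MB remain.
Put P2 (39 MB) in memory block 1; 64 MB remain.
Put P3 (138 MB) in memory block 2; 118 MB remain.
Put P4 (162 MB) in memory block 3; 94 MB remain.
Put P5 (65 MB) in memory block 3; 29 MB remain.
Put P6 (191 MB) in memory block 4; 65 MB remain.
Put P7 (57 MB) in memory block 1; 7 MB remain.
Put P8 (52 MB) in memory block 4; 13 MB remain.
Put P9 (55 MB) in memory block 2; 63 MB remain.
Put P10 (189 MB) in memory block 5; 67 MB remain.
Put P11 (136 MB) in memory block 6; 120 MB remain.
Put P12 (136 MB) in memory block 7; 120 MB remain.
Put P13 (46 MB) in memory block 2; 17 MB remain.
Put P14 (48 MB) in memory block 5; 19 MB remain.
Put P15 (160 MB) in memory block 8; 96 MB remain.
Put P16 (172 MB) in memory block 9; 84 MB remain.
Put P17 (133 MB) in memory block 10; 123 MB remain.
10 memory blocks × 256 MB = 2560 MB; used 1932 MB; unused 628 MB.

628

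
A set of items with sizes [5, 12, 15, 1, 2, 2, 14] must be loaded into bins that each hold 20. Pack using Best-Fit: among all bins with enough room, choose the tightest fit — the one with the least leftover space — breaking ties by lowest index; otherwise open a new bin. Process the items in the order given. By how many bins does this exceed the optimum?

0

Best-Fit: [5,12,1,2] [15,2] [14] → 3 bins.
Total size 51; any packing needs at least ⌈51/20⌉ = 3 bins.
So 3 is already optimal.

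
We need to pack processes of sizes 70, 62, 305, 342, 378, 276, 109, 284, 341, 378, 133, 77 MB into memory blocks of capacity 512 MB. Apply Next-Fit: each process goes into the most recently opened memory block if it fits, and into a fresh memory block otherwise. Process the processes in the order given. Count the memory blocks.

8 memory blocks

70 MB → memory block 1 (remaining 442 MB)
62 MB → memory block 1 (remaining 380 MB)
305 MB → memory block 1 (remaining 75 MB)
342 MB → memory block 2 (remaining 170 MB)
378 MB → memory block 3 (remaining 134 MB)
276 MB → memory block 4 (remaining 236 MB)
109 MB → memory block 4 (remaining 127 MB)
284 MB → memory block 5 (remaining 228 MB)
341 MB → memory block 6 (remaining 171 MB)
378 MB → memory block 7 (remaining 134 MB)
133 MB → memory block 7 (remaining 1 MB)
77 MB → memory block 8 (remaining 435 MB)
Final memory blocks: [70,62,305] [342] [378] [276,109] [284] [341] [378,133] [77].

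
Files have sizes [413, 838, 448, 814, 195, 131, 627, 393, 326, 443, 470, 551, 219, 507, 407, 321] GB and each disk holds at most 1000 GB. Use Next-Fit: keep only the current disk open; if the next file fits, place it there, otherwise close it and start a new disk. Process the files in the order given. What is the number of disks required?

disk 1: place 413 GB, 587 GB left
disk 2: place 838 GB, 162 GB left
disk 3: place 448 GB, 552 GB left
disk 4: place 814 GB, 186 GB left
disk 5: place 195 GB, 805 GB left
disk 5: place 131 GB, 674 GB left
disk 5: place 627 GB, 47 GB left
disk 6: place 393 GB, 607 GB left
disk 6: place 326 GB, 281 GB left
disk 7: place 443 GB, 557 GB left
disk 7: place 470 GB, 87 GB left
disk 8: place 551 GB, 449 GB left
disk 8: place 219 GB, 230 GB left
disk 9: place 507 GB, 493 GB left
disk 9: place 407 GB, 86 GB left
disk 10: place 321 GB, 679 GB left
Final disks: [413] [838] [448] [814] [195,131,627] [393,326] [443,470] [551,219] [507,407] [321].

10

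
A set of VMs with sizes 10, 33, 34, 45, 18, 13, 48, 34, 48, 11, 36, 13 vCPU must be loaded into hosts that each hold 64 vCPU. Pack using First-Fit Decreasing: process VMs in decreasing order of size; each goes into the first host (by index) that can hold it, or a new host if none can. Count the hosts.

7

Sorted descending: 48, 48, 45, 36, 34, 34, 33, 18, 13, 13, 11, 10.
host 1: place 48 vCPU, 16 vCPU left
host 2: place 48 vCPU, 16 vCPU left
host 3: place 45 vCPU, 19 vCPU left
host 4: place 36 vCPU, 28 vCPU left
host 5: place 34 vCPU, 30 vCPU left
host 6: place 34 vCPU, 30 vCPU left
host 7: place 33 vCPU, 31 vCPU left
host 3: place 18 vCPU, 1 vCPU left
host 1: place 13 vCPU, 3 vCPU left
host 2: place 13 vCPU, 3 vCPU left
host 4: place 11 vCPU, 17 vCPU left
host 4: place 10 vCPU, 7 vCPU left
Final hosts: [48,13] [48,13] [45,18] [36,11,10] [34] [34] [33].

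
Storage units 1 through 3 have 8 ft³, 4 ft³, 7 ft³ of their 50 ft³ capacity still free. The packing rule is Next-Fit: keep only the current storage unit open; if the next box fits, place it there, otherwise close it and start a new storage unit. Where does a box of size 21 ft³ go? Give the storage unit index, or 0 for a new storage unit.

0

Next-Fit only looks at storage unit 3, which has 7 ft³ free.
21 ft³ does not fit, so a new storage unit is opened.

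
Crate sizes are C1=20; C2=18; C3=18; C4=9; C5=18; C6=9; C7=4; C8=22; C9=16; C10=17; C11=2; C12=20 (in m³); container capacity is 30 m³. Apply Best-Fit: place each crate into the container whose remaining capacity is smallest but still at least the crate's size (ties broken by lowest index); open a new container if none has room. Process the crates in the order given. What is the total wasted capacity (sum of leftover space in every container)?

C1 (20 m³) → container 1 (remaining 10 m³)
C2 (18 m³) → container 2 (remaining 12 m³)
C3 (18 m³) → container 3 (remaining 12 m³)
C4 (9 m³) → container 1 (remaining 1 m³)
C5 (18 m³) → container 4 (remaining 12 m³)
C6 (9 m³) → container 2 (remaining 3 m³)
C7 (4 m³) → container 3 (remaining 8 m³)
C8 (22 m³) → container 5 (remaining 8 m³)
C9 (16 m³) → container 6 (remaining 14 m³)
C10 (17 m³) → container 7 (remaining 13 m³)
C11 (2 m³) → container 2 (remaining 1 m³)
C12 (20 m³) → container 8 (remaining 10 m³)
8 containers × 30 m³ = 240 m³; used 173 m³; unused 67 m³.

67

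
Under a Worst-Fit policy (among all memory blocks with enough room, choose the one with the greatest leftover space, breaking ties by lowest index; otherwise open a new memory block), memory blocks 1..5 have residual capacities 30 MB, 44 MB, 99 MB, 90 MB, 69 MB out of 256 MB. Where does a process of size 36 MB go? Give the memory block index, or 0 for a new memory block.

3

Memory blocks with room: memory block 2 (44 MB), memory block 3 (99 MB), memory block 4 (90 MB), memory block 5 (69 MB).
Most room is memory block 3 with 99 MB free.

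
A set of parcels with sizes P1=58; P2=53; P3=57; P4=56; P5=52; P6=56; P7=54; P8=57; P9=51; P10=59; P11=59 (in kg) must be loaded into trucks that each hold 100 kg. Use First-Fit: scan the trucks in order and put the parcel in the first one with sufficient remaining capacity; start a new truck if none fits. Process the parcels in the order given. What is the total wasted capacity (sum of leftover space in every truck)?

Put P1 (58 kg) in truck 1; 42 kg remain.
Put P2 (53 kg) in truck 2; 47 kg remain.
Put P3 (57 kg) in truck 3; 43 kg remain.
Put P4 (56 kg) in truck 4; 44 kg remain.
Put P5 (52 kg) in truck 5; 48 kg remain.
Put P6 (56 kg) in truck 6; 44 kg remain.
Put P7 (54 kg) in truck 7; 46 kg remain.
Put P8 (57 kg) in truck 8; 43 kg remain.
Put P9 (51 kg) in truck 9; 49 kg remain.
Put P10 (59 kg) in truck 10; 41 kg remain.
Put P11 (59 kg) in truck 11; 41 kg remain.
11 trucks × 100 kg = 1100 kg; used 612 kg; unused 488 kg.

488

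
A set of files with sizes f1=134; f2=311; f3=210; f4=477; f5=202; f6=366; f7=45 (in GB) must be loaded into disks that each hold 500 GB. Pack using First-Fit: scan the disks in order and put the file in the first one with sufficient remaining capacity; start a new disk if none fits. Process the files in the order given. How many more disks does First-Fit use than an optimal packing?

First-Fit: [134,311,45] [210,202] [477] [366] → 4 disks.
Total size 1745 GB; any packing needs at least ⌈1745/500⌉ = 4 disks.
So 4 is already optimal.

0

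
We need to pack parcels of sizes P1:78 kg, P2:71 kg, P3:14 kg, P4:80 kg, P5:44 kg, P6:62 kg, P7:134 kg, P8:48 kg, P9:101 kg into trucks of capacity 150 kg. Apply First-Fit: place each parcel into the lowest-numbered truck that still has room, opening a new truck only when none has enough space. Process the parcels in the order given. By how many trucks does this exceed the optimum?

0

First-Fit: [78,71] [14,80,44] [62,48] [134] [101] → 5 trucks.
Total size 632 kg; any packing needs at least ⌈632/150⌉ = 5 trucks.
So 5 is already optimal.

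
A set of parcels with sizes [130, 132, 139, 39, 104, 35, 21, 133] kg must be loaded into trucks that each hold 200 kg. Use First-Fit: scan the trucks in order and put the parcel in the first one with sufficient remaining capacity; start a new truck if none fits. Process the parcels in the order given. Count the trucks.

5 trucks

130 kg → truck 1 (remaining 70 kg)
132 kg → truck 2 (remaining 68 kg)
139 kg → truck 3 (remaining 61 kg)
39 kg → truck 1 (remaining 31 kg)
104 kg → truck 4 (remaining 96 kg)
35 kg → truck 2 (remaining 33 kg)
21 kg → truck 1 (remaining 10 kg)
133 kg → truck 5 (remaining 67 kg)
Final trucks: [130,39,21] [132,35] [139] [104] [133].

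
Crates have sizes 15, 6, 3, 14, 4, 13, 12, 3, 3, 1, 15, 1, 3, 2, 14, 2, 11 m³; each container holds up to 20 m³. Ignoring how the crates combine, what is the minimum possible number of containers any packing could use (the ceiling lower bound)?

7 containers

Total size = 15 + 6 + 3 + 14 + 4 + 13 + 12 + 3 + 3 + 1 + 15 + 1 + 3 + 2 + 14 + 2 + 11 = 122 m³.
⌈122 / 20⌉ = 7.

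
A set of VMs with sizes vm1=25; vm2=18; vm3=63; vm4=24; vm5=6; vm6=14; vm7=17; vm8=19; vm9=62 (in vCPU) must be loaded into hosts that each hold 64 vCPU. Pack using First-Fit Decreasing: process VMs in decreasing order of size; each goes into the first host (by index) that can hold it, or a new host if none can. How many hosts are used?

Sorted descending: 63, 62, 25, 24, 19, 18, 17, 14, 6.
host 1: place 63 vCPU, 1 vCPU left
host 2: place 62 vCPU, 2 vCPU left
host 3: place 25 vCPU, 39 vCPU left
host 3: place 24 vCPU, 15 vCPU left
host 4: place 19 vCPU, 45 vCPU left
host 4: place 18 vCPU, 27 vCPU left
host 4: place 17 vCPU, 10 vCPU left
host 3: place 14 vCPU, 1 vCPU left
host 4: place 6 vCPU, 4 vCPU left

4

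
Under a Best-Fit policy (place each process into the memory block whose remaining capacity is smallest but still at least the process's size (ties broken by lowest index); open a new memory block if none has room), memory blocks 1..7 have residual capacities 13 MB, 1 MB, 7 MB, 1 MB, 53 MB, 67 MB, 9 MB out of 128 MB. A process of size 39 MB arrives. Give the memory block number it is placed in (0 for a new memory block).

Memory blocks with room: memory block 5 (53 MB), memory block 6 (67 MB).
Tightest fit is memory block 5 with 53 MB free.

5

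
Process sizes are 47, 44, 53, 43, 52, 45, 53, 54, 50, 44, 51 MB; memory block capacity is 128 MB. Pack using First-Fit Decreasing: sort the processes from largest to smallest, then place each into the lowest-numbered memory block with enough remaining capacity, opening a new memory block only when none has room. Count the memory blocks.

Sorted descending: 54, 53, 53, 52, 51, 50, 47, 45, 44, 44, 43.
Put 54 MB in memory block 1; 74 MB remain.
Put 53 MB in memory block 1; 21 MB remain.
Put 53 MB in memory block 2; 75 MB remain.
Put 52 MB in memory block 2; 23 MB remain.
Put 51 MB in memory block 3; 77 MB remain.
Put 50 MB in memory block 3; 27 MB remain.
Put 47 MB in memory block 4; 81 MB remain.
Put 45 MB in memory block 4; 36 MB remain.
Put 44 MB in memory block 5; 84 MB remain.
Put 44 MB in memory block 5; 40 MB remain.
Put 43 MB in memory block 6; 85 MB remain.

6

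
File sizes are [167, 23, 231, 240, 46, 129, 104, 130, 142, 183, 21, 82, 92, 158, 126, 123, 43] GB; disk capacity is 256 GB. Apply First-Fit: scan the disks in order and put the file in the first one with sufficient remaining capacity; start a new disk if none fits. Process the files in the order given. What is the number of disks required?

Put 167 GB in disk 1; 89 GB remain.
Put 23 GB in disk 1; 66 GB remain.
Put 231 GB in disk 2; 25 GB remain.
Put 240 GB in disk 3; 16 GB remain.
Put 46 GB in disk 1; 20 GB remain.
Put 129 GB in disk 4; 127 GB remain.
Put 104 GB in disk 4; 23 GB remain.
Put 130 GB in disk 5; 126 GB remain.
Put 142 GB in disk 6; 114 GB remain.
Put 183 GB in disk 7; 73 GB remain.
Put 21 GB in disk 2; 4 GB remain.
Put 82 GB in disk 5; 44 GB remain.
Put 92 GB in disk 6; 22 GB remain.
Put 158 GB in disk 8; 98 GB remain.
Put 126 GB in disk 9; 130 GB remain.
Put 123 GB in disk 9; 7 GB remain.
Put 43 GB in disk 5; 1 GB remain.

9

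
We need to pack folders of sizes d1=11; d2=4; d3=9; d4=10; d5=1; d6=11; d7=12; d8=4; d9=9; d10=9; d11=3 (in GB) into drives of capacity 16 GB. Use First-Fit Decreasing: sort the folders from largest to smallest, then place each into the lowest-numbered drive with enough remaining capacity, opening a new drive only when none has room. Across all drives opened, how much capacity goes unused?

Sorted descending: 12, 11, 11, 10, 9, 9, 9, 4, 4, 3, 1.
12 GB → drive 1 (remaining 4 GB)
11 GB → drive 2 (remaining 5 GB)
11 GB → drive 3 (remaining 5 GB)
10 GB → drive 4 (remaining 6 GB)
9 GB → drive 5 (remaining 7 GB)
9 GB → drive 6 (remaining 7 GB)
9 GB → drive 7 (remaining 7 GB)
4 GB → drive 1 (remaining 0 GB)
4 GB → drive 2 (remaining 1 GB)
3 GB → drive 3 (remaining 2 GB)
1 GB → drive 2 (remaining 0 GB)
7 drives × 16 GB = 112 GB; used 83 GB; unused 29 GB.

29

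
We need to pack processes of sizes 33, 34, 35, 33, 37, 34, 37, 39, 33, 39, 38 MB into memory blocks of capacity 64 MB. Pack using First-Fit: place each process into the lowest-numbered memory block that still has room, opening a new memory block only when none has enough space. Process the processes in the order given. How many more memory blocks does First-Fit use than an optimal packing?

First-Fit: [33] [34] [35] [33] [37] [34] [37] [39] [33] [39] [38] → 11 memory blocks.
11 processes exceed 32 MB (half the capacity), and no two of those can share a memory block, so at least 11 memory blocks are needed.
So 11 is already optimal.

0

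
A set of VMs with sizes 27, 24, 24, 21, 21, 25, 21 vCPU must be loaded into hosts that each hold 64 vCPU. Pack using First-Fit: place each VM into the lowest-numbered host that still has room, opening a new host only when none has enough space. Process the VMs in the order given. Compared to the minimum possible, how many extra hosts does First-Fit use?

1

First-Fit: [27,24] [24,21] [21,25] [21] → 4 hosts.
Total size 163 vCPU; any packing needs at least ⌈163/64⌉ = 3 hosts.
An optimal packing achieves that bound: [27,25] [24,24] [21,21,21] → 3 hosts.
Excess: 4 − 3 = 1.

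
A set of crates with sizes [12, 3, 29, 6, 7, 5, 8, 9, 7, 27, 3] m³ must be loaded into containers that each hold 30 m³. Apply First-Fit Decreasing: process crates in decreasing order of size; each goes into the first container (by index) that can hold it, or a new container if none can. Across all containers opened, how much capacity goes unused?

Sorted descending: 29, 27, 12, 9, 8, 7, 7, 6, 5, 3, 3.
container 1: place 29 m³, 1 m³ left
container 2: place 27 m³, 3 m³ left
container 3: place 12 m³, 18 m³ left
container 3: place 9 m³, 9 m³ left
container 3: place 8 m³, 1 m³ left
container 4: place 7 m³, 23 m³ left
container 4: place 7 m³, 16 m³ left
container 4: place 6 m³, 10 m³ left
container 4: place 5 m³, 5 m³ left
container 2: place 3 m³, 0 m³ left
container 4: place 3 m³, 2 m³ left
4 containers × 30 m³ = 120 m³; used 116 m³; unused 4 m³.

4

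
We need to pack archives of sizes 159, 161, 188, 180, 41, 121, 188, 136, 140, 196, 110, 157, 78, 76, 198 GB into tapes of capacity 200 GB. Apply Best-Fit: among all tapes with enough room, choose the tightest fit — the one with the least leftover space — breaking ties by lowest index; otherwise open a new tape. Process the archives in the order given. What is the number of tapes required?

12 tapes

Put 159 GB in tape 1; 41 GB remain.
Put 161 GB in tape 2; 39 GB remain.
Put 188 GB in tape 3; 12 GB remain.
Put 180 GB in tape 4; 20 GB remain.
Put 41 GB in tape 1; 0 GB remain.
Put 121 GB in tape 5; 79 GB remain.
Put 188 GB in tape 6; 12 GB remain.
Put 136 GB in tape 7; 64 GB remain.
Put 140 GB in tape 8; 60 GB remain.
Put 196 GB in tape 9; 4 GB remain.
Put 110 GB in tape 10; 90 GB remain.
Put 157 GB in tape 11; 43 GB remain.
Put 78 GB in tape 5; 1 GB remain.
Put 76 GB in tape 10; 14 GB remain.
Put 198 GB in tape 12; 2 GB remain.
Final tapes: [159,41] [161] [188] [180] [121,78] [188] [136] [140] [196] [110,76] [157] [198].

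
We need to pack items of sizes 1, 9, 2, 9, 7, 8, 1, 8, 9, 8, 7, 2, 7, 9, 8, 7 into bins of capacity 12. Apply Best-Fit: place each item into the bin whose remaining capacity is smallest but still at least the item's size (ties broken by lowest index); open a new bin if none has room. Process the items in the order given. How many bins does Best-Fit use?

bin 1: place 1, 11 left
bin 1: place 9, 2 left
bin 1: place 2, 0 left
bin 2: place 9, 3 left
bin 3: place 7, 5 left
bin 4: place 8, 4 left
bin 2: place 1, 2 left
bin 5: place 8, 4 left
bin 6: place 9, 3 left
bin 7: place 8, 4 left
bin 8: place 7, 5 left
bin 2: place 2, 0 left
bin 9: place 7, 5 left
bin 10: place 9, 3 left
bin 11: place 8, 4 left
bin 12: place 7, 5 left
Final bins: [1,9,2] [9,1,2] [7] [8] [8] [9] [8] [7] [7] [9] [8] [7].

12 bins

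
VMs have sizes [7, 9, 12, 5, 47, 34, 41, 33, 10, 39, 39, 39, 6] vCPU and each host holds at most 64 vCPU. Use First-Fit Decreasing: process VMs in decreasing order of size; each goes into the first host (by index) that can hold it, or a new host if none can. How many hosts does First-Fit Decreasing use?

Sorted descending: 47, 41, 39, 39, 39, 34, 33, 12, 10, 9, 7, 6, 5.
47 vCPU → host 1 (remaining 17 vCPU)
41 vCPU → host 2 (remaining 23 vCPU)
39 vCPU → host 3 (remaining 25 vCPU)
39 vCPU → host 4 (remaining 25 vCPU)
39 vCPU → host 5 (remaining 25 vCPU)
34 vCPU → host 6 (remaining 30 vCPU)
33 vCPU → host 7 (remaining 31 vCPU)
12 vCPU → host 1 (remaining 5 vCPU)
10 vCPU → host 2 (remaining 13 vCPU)
9 vCPU → host 2 (remaining 4 vCPU)
7 vCPU → host 3 (remaining 18 vCPU)
6 vCPU → host 3 (remaining 12 vCPU)
5 vCPU → host 1 (remaining 0 vCPU)

7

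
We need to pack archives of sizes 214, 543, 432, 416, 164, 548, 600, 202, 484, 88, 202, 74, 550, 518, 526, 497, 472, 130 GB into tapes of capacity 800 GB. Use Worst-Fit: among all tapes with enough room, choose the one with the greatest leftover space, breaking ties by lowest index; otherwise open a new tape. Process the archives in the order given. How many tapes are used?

11

214 GB → tape 1 (remaining 586 GB)
543 GB → tape 1 (remaining 43 GB)
432 GB → tape 2 (remaining 368 GB)
416 GB → tape 3 (remaining 384 GB)
164 GB → tape 3 (remaining 220 GB)
548 GB → tape 4 (remaining 252 GB)
600 GB → tape 5 (remaining 200 GB)
202 GB → tape 2 (remaining 166 GB)
484 GB → tape 6 (remaining 316 GB)
88 GB → tape 6 (remaining 228 GB)
202 GB → tape 4 (remaining 50 GB)
74 GB → tape 6 (remaining 154 GB)
550 GB → tape 7 (remaining 250 GB)
518 GB → tape 8 (remaining 282 GB)
526 GB → tape 9 (remaining 274 GB)
497 GB → tape 10 (remaining 303 GB)
472 GB → tape 11 (remaining 328 GB)
130 GB → tape 11 (remaining 198 GB)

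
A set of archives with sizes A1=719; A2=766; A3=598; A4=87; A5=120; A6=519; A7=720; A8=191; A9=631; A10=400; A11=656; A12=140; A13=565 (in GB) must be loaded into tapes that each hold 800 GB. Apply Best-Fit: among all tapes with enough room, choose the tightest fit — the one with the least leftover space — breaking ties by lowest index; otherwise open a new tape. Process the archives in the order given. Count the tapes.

tape 1: place A1 (719 GB), 81 GB left
tape 2: place A2 (766 GB), 34 GB left
tape 3: place A3 (598 GB), 202 GB left
tape 3: place A4 (87 GB), 115 GB left
tape 4: place A5 (120 GB), 680 GB left
tape 4: place A6 (519 GB), 161 GB left
tape 5: place A7 (720 GB), 80 GB left
tape 6: place A8 (191 GB), 609 GB left
tape 7: place A9 (631 GB), 169 GB left
tape 6: place A10 (400 GB), 209 GB left
tape 8: place A11 (656 GB), 144 GB left
tape 8: place A12 (140 GB), 4 GB left
tape 9: place A13 (565 GB), 235 GB left
Final tapes: [719] [766] [598,87] [120,519] [720] [191,400] [631] [656,140] [565].

9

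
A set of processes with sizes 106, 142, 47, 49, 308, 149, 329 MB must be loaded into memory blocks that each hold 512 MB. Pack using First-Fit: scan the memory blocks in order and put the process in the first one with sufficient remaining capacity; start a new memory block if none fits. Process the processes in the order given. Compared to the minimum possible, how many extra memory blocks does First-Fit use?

0

First-Fit: [106,142,47,49,149] [308] [329] → 3 memory blocks.
Total size 1130 MB; any packing needs at least ⌈1130/512⌉ = 3 memory blocks.
So 3 is already optimal.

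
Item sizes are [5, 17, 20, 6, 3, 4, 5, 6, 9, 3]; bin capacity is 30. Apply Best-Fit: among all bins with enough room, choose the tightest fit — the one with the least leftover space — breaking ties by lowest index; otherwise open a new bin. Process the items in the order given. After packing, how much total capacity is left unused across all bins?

Put 5 in bin 1; 25 remain.
Put 17 in bin 1; 8 remain.
Put 20 in bin 2; 10 remain.
Put 6 in bin 1; 2 remain.
Put 3 in bin 2; 7 remain.
Put 4 in bin 2; 3 remain.
Put 5 in bin 3; 25 remain.
Put 6 in bin 3; 19 remain.
Put 9 in bin 3; 10 remain.
Put 3 in bin 2; 0 remain.
3 bins × 30 = 90; used 78; unused 12.

12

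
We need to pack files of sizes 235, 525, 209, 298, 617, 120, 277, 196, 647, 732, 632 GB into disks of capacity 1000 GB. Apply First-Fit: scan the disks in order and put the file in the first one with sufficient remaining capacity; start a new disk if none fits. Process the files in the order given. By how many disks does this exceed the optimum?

1

First-Fit: [235,525,209] [298,617] [120,277,196] [647] [732] [632] → 6 disks.
Total size 4488 GB; any packing needs at least ⌈4488/1000⌉ = 5 disks.
An optimal packing achieves that bound: [732,235] [647,298] [632,277] [617,209,120] [525,196] → 5 disks.
Excess: 6 − 5 = 1.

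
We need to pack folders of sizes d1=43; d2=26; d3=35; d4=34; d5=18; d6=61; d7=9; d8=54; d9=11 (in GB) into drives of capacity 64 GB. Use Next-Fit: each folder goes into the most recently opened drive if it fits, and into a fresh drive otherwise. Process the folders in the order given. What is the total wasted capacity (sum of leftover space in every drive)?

d1 (43 GB) → drive 1 (remaining 21 GB)
d2 (26 GB) → drive 2 (remaining 38 GB)
d3 (35 GB) → drive 2 (remaining 3 GB)
d4 (34 GB) → drive 3 (remaining 30 GB)
d5 (18 GB) → drive 3 (remaining 12 GB)
d6 (61 GB) → drive 4 (remaining 3 GB)
d7 (9 GB) → drive 5 (remaining 55 GB)
d8 (54 GB) → drive 5 (remaining 1 GB)
d9 (11 GB) → drive 6 (remaining 53 GB)
6 drives × 64 GB = 384 GB; used 291 GB; unused 93 GB.

93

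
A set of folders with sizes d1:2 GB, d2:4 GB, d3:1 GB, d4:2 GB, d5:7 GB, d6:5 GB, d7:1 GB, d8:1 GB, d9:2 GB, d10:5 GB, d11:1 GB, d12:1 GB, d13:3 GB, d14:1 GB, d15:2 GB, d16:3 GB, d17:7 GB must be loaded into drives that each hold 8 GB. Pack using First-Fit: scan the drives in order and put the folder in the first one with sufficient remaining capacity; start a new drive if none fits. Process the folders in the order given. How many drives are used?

7 drives

drive 1: place d1 (2 GB), 6 GB left
drive 1: place d2 (4 GB), 2 GB left
drive 1: place d3 (1 GB), 1 GB left
drive 2: place d4 (2 GB), 6 GB left
drive 3: place d5 (7 GB), 1 GB left
drive 2: place d6 (5 GB), 1 GB left
drive 1: place d7 (1 GB), 0 GB left
drive 2: place d8 (1 GB), 0 GB left
drive 4: place d9 (2 GB), 6 GB left
drive 4: place d10 (5 GB), 1 GB left
drive 3: place d11 (1 GB), 0 GB left
drive 4: place d12 (1 GB), 0 GB left
drive 5: place d13 (3 GB), 5 GB left
drive 5: place d14 (1 GB), 4 GB left
drive 5: place d15 (2 GB), 2 GB left
drive 6: place d16 (3 GB), 5 GB left
drive 7: place d17 (7 GB), 1 GB left
Final drives: [2,4,1,1] [2,5,1] [7,1] [2,5,1] [3,1,2] [3] [7].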